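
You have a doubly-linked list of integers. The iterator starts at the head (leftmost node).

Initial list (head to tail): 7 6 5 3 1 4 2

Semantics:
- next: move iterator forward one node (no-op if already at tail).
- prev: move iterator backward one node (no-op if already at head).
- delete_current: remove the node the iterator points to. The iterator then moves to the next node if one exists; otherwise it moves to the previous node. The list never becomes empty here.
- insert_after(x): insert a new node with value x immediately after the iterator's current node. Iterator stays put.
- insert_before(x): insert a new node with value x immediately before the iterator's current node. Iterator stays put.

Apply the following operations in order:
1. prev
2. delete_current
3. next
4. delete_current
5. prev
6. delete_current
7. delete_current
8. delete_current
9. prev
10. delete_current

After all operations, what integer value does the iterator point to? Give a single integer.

After 1 (prev): list=[7, 6, 5, 3, 1, 4, 2] cursor@7
After 2 (delete_current): list=[6, 5, 3, 1, 4, 2] cursor@6
After 3 (next): list=[6, 5, 3, 1, 4, 2] cursor@5
After 4 (delete_current): list=[6, 3, 1, 4, 2] cursor@3
After 5 (prev): list=[6, 3, 1, 4, 2] cursor@6
After 6 (delete_current): list=[3, 1, 4, 2] cursor@3
After 7 (delete_current): list=[1, 4, 2] cursor@1
After 8 (delete_current): list=[4, 2] cursor@4
After 9 (prev): list=[4, 2] cursor@4
After 10 (delete_current): list=[2] cursor@2

Answer: 2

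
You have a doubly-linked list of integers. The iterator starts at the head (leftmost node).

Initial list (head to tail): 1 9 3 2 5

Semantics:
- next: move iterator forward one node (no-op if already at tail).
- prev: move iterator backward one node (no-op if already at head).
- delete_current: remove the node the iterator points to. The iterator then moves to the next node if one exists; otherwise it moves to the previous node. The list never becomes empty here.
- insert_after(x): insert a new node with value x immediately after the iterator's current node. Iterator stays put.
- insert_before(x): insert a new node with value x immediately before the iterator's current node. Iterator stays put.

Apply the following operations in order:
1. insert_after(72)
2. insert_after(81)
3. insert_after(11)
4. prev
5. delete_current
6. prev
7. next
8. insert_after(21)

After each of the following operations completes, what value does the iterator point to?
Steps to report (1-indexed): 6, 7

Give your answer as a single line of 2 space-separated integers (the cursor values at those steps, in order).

After 1 (insert_after(72)): list=[1, 72, 9, 3, 2, 5] cursor@1
After 2 (insert_after(81)): list=[1, 81, 72, 9, 3, 2, 5] cursor@1
After 3 (insert_after(11)): list=[1, 11, 81, 72, 9, 3, 2, 5] cursor@1
After 4 (prev): list=[1, 11, 81, 72, 9, 3, 2, 5] cursor@1
After 5 (delete_current): list=[11, 81, 72, 9, 3, 2, 5] cursor@11
After 6 (prev): list=[11, 81, 72, 9, 3, 2, 5] cursor@11
After 7 (next): list=[11, 81, 72, 9, 3, 2, 5] cursor@81
After 8 (insert_after(21)): list=[11, 81, 21, 72, 9, 3, 2, 5] cursor@81

Answer: 11 81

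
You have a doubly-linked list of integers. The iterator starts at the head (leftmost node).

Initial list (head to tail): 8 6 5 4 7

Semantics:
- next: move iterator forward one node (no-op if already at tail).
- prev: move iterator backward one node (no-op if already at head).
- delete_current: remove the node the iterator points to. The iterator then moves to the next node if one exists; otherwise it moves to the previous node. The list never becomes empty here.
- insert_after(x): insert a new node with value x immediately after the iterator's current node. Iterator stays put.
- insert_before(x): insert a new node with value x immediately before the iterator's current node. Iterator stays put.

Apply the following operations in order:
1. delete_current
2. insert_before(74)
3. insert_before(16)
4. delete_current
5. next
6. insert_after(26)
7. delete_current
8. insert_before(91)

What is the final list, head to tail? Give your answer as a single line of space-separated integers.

After 1 (delete_current): list=[6, 5, 4, 7] cursor@6
After 2 (insert_before(74)): list=[74, 6, 5, 4, 7] cursor@6
After 3 (insert_before(16)): list=[74, 16, 6, 5, 4, 7] cursor@6
After 4 (delete_current): list=[74, 16, 5, 4, 7] cursor@5
After 5 (next): list=[74, 16, 5, 4, 7] cursor@4
After 6 (insert_after(26)): list=[74, 16, 5, 4, 26, 7] cursor@4
After 7 (delete_current): list=[74, 16, 5, 26, 7] cursor@26
After 8 (insert_before(91)): list=[74, 16, 5, 91, 26, 7] cursor@26

Answer: 74 16 5 91 26 7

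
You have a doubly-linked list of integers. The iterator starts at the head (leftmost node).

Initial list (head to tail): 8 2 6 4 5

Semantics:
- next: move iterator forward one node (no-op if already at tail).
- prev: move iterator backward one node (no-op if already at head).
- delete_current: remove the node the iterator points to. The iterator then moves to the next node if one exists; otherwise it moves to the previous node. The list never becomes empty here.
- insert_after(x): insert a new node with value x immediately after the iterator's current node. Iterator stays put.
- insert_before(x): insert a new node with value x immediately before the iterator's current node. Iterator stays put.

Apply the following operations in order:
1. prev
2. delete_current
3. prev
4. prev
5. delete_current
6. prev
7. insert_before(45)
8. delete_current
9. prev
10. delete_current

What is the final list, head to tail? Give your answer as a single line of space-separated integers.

After 1 (prev): list=[8, 2, 6, 4, 5] cursor@8
After 2 (delete_current): list=[2, 6, 4, 5] cursor@2
After 3 (prev): list=[2, 6, 4, 5] cursor@2
After 4 (prev): list=[2, 6, 4, 5] cursor@2
After 5 (delete_current): list=[6, 4, 5] cursor@6
After 6 (prev): list=[6, 4, 5] cursor@6
After 7 (insert_before(45)): list=[45, 6, 4, 5] cursor@6
After 8 (delete_current): list=[45, 4, 5] cursor@4
After 9 (prev): list=[45, 4, 5] cursor@45
After 10 (delete_current): list=[4, 5] cursor@4

Answer: 4 5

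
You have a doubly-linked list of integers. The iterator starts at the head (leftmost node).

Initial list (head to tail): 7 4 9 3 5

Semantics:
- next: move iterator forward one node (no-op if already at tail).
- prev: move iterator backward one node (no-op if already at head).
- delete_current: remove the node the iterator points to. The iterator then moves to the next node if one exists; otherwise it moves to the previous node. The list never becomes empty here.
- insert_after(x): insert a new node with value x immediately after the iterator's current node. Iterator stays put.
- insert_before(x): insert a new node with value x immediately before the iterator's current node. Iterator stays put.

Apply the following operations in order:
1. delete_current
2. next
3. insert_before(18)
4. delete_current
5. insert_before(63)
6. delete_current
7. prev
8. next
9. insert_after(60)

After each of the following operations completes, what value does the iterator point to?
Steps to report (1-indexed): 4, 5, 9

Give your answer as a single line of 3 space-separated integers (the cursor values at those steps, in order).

After 1 (delete_current): list=[4, 9, 3, 5] cursor@4
After 2 (next): list=[4, 9, 3, 5] cursor@9
After 3 (insert_before(18)): list=[4, 18, 9, 3, 5] cursor@9
After 4 (delete_current): list=[4, 18, 3, 5] cursor@3
After 5 (insert_before(63)): list=[4, 18, 63, 3, 5] cursor@3
After 6 (delete_current): list=[4, 18, 63, 5] cursor@5
After 7 (prev): list=[4, 18, 63, 5] cursor@63
After 8 (next): list=[4, 18, 63, 5] cursor@5
After 9 (insert_after(60)): list=[4, 18, 63, 5, 60] cursor@5

Answer: 3 3 5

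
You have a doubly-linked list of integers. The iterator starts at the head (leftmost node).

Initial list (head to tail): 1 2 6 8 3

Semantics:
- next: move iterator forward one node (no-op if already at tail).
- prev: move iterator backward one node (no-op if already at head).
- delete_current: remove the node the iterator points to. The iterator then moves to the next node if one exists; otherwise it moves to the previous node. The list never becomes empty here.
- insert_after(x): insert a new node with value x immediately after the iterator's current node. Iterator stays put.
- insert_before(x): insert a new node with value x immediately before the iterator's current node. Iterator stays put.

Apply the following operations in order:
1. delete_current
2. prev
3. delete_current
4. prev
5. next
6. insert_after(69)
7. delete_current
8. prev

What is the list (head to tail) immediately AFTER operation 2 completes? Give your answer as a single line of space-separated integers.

After 1 (delete_current): list=[2, 6, 8, 3] cursor@2
After 2 (prev): list=[2, 6, 8, 3] cursor@2

Answer: 2 6 8 3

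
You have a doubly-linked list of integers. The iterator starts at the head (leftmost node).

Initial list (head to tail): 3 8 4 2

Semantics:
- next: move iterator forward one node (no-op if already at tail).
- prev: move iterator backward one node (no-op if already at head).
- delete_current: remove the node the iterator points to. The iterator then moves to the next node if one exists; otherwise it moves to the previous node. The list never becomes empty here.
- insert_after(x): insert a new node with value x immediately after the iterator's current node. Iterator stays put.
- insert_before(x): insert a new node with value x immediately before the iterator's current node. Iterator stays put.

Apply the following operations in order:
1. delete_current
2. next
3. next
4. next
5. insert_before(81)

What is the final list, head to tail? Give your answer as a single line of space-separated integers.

Answer: 8 4 81 2

Derivation:
After 1 (delete_current): list=[8, 4, 2] cursor@8
After 2 (next): list=[8, 4, 2] cursor@4
After 3 (next): list=[8, 4, 2] cursor@2
After 4 (next): list=[8, 4, 2] cursor@2
After 5 (insert_before(81)): list=[8, 4, 81, 2] cursor@2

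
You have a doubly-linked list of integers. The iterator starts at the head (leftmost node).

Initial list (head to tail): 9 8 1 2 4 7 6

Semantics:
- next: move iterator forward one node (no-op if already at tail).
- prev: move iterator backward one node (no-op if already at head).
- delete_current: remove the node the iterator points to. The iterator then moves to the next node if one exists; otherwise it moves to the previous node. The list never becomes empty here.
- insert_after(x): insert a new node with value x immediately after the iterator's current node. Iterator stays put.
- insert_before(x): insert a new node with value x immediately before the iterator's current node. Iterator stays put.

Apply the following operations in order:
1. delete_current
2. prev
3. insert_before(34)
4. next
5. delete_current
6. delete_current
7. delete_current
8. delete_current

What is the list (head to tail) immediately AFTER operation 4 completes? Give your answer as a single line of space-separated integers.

After 1 (delete_current): list=[8, 1, 2, 4, 7, 6] cursor@8
After 2 (prev): list=[8, 1, 2, 4, 7, 6] cursor@8
After 3 (insert_before(34)): list=[34, 8, 1, 2, 4, 7, 6] cursor@8
After 4 (next): list=[34, 8, 1, 2, 4, 7, 6] cursor@1

Answer: 34 8 1 2 4 7 6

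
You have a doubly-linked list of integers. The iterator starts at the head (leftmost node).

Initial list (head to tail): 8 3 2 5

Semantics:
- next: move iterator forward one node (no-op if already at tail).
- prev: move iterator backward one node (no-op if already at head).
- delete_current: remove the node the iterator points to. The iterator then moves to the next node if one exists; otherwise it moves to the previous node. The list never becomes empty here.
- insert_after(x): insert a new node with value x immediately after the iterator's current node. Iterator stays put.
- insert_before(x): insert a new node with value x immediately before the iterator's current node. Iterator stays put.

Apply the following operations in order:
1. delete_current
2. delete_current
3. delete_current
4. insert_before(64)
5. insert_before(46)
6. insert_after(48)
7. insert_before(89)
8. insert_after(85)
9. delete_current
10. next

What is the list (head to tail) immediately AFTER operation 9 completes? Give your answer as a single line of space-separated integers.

After 1 (delete_current): list=[3, 2, 5] cursor@3
After 2 (delete_current): list=[2, 5] cursor@2
After 3 (delete_current): list=[5] cursor@5
After 4 (insert_before(64)): list=[64, 5] cursor@5
After 5 (insert_before(46)): list=[64, 46, 5] cursor@5
After 6 (insert_after(48)): list=[64, 46, 5, 48] cursor@5
After 7 (insert_before(89)): list=[64, 46, 89, 5, 48] cursor@5
After 8 (insert_after(85)): list=[64, 46, 89, 5, 85, 48] cursor@5
After 9 (delete_current): list=[64, 46, 89, 85, 48] cursor@85

Answer: 64 46 89 85 48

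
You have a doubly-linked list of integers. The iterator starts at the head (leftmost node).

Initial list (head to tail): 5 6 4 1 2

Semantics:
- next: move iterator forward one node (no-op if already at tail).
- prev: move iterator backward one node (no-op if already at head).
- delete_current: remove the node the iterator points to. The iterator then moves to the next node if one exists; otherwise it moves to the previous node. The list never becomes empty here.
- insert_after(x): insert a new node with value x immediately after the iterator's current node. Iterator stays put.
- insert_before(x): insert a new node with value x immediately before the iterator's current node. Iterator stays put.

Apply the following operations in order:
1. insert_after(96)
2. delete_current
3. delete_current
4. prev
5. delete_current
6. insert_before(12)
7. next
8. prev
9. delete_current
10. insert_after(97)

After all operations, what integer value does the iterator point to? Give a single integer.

Answer: 1

Derivation:
After 1 (insert_after(96)): list=[5, 96, 6, 4, 1, 2] cursor@5
After 2 (delete_current): list=[96, 6, 4, 1, 2] cursor@96
After 3 (delete_current): list=[6, 4, 1, 2] cursor@6
After 4 (prev): list=[6, 4, 1, 2] cursor@6
After 5 (delete_current): list=[4, 1, 2] cursor@4
After 6 (insert_before(12)): list=[12, 4, 1, 2] cursor@4
After 7 (next): list=[12, 4, 1, 2] cursor@1
After 8 (prev): list=[12, 4, 1, 2] cursor@4
After 9 (delete_current): list=[12, 1, 2] cursor@1
After 10 (insert_after(97)): list=[12, 1, 97, 2] cursor@1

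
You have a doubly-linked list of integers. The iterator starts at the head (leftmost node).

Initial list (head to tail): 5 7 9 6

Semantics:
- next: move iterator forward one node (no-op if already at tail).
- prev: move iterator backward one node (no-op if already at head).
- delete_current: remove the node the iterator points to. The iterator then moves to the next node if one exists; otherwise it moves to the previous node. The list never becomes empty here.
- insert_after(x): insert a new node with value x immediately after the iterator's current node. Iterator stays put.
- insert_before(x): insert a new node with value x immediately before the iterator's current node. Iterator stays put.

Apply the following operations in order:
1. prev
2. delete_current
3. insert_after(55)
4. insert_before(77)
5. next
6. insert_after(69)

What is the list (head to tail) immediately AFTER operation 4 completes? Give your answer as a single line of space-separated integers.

After 1 (prev): list=[5, 7, 9, 6] cursor@5
After 2 (delete_current): list=[7, 9, 6] cursor@7
After 3 (insert_after(55)): list=[7, 55, 9, 6] cursor@7
After 4 (insert_before(77)): list=[77, 7, 55, 9, 6] cursor@7

Answer: 77 7 55 9 6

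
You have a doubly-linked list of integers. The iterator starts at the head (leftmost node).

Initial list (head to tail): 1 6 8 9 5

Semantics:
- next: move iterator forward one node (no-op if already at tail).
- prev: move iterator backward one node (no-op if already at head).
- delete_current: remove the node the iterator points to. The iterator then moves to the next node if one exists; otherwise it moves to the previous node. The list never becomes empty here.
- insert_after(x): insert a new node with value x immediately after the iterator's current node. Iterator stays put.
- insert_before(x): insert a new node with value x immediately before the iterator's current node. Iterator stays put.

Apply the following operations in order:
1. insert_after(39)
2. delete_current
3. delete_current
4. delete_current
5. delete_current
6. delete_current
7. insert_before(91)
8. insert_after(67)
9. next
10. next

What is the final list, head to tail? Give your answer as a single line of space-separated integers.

After 1 (insert_after(39)): list=[1, 39, 6, 8, 9, 5] cursor@1
After 2 (delete_current): list=[39, 6, 8, 9, 5] cursor@39
After 3 (delete_current): list=[6, 8, 9, 5] cursor@6
After 4 (delete_current): list=[8, 9, 5] cursor@8
After 5 (delete_current): list=[9, 5] cursor@9
After 6 (delete_current): list=[5] cursor@5
After 7 (insert_before(91)): list=[91, 5] cursor@5
After 8 (insert_after(67)): list=[91, 5, 67] cursor@5
After 9 (next): list=[91, 5, 67] cursor@67
After 10 (next): list=[91, 5, 67] cursor@67

Answer: 91 5 67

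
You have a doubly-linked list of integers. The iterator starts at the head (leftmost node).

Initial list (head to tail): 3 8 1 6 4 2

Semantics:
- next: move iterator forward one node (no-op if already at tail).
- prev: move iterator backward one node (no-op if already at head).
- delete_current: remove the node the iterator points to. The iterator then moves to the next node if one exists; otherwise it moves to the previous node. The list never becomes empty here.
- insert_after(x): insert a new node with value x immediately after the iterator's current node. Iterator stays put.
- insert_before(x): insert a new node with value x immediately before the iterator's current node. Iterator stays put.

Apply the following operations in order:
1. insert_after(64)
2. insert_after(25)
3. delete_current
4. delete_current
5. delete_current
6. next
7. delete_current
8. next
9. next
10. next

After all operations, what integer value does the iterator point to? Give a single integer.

After 1 (insert_after(64)): list=[3, 64, 8, 1, 6, 4, 2] cursor@3
After 2 (insert_after(25)): list=[3, 25, 64, 8, 1, 6, 4, 2] cursor@3
After 3 (delete_current): list=[25, 64, 8, 1, 6, 4, 2] cursor@25
After 4 (delete_current): list=[64, 8, 1, 6, 4, 2] cursor@64
After 5 (delete_current): list=[8, 1, 6, 4, 2] cursor@8
After 6 (next): list=[8, 1, 6, 4, 2] cursor@1
After 7 (delete_current): list=[8, 6, 4, 2] cursor@6
After 8 (next): list=[8, 6, 4, 2] cursor@4
After 9 (next): list=[8, 6, 4, 2] cursor@2
After 10 (next): list=[8, 6, 4, 2] cursor@2

Answer: 2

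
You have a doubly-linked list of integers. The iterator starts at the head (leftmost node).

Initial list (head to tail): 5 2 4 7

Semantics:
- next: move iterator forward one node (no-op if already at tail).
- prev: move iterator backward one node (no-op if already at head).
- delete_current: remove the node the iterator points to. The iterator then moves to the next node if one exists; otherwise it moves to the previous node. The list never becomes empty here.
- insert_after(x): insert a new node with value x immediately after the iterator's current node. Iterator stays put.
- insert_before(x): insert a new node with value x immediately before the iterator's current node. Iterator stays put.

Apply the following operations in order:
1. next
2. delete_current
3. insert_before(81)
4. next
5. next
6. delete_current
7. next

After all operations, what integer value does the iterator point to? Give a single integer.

After 1 (next): list=[5, 2, 4, 7] cursor@2
After 2 (delete_current): list=[5, 4, 7] cursor@4
After 3 (insert_before(81)): list=[5, 81, 4, 7] cursor@4
After 4 (next): list=[5, 81, 4, 7] cursor@7
After 5 (next): list=[5, 81, 4, 7] cursor@7
After 6 (delete_current): list=[5, 81, 4] cursor@4
After 7 (next): list=[5, 81, 4] cursor@4

Answer: 4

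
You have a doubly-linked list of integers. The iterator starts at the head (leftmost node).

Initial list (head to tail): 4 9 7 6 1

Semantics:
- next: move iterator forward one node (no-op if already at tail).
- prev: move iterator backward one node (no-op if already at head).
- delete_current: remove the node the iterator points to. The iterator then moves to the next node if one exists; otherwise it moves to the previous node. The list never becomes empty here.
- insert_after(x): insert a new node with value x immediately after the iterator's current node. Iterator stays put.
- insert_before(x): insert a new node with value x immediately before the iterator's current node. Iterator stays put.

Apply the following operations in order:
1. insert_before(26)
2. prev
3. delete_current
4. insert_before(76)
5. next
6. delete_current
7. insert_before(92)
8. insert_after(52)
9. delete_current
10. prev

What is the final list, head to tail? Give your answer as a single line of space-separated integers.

After 1 (insert_before(26)): list=[26, 4, 9, 7, 6, 1] cursor@4
After 2 (prev): list=[26, 4, 9, 7, 6, 1] cursor@26
After 3 (delete_current): list=[4, 9, 7, 6, 1] cursor@4
After 4 (insert_before(76)): list=[76, 4, 9, 7, 6, 1] cursor@4
After 5 (next): list=[76, 4, 9, 7, 6, 1] cursor@9
After 6 (delete_current): list=[76, 4, 7, 6, 1] cursor@7
After 7 (insert_before(92)): list=[76, 4, 92, 7, 6, 1] cursor@7
After 8 (insert_after(52)): list=[76, 4, 92, 7, 52, 6, 1] cursor@7
After 9 (delete_current): list=[76, 4, 92, 52, 6, 1] cursor@52
After 10 (prev): list=[76, 4, 92, 52, 6, 1] cursor@92

Answer: 76 4 92 52 6 1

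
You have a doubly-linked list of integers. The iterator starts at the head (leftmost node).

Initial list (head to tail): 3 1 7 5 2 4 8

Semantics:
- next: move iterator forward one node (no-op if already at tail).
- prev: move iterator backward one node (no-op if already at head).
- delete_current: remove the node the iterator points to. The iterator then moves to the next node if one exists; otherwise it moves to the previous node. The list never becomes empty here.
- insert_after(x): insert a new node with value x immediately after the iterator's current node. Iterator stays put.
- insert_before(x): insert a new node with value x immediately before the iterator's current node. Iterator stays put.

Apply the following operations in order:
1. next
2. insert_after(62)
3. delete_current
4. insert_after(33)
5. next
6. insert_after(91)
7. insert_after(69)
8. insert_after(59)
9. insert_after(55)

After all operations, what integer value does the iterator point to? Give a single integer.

After 1 (next): list=[3, 1, 7, 5, 2, 4, 8] cursor@1
After 2 (insert_after(62)): list=[3, 1, 62, 7, 5, 2, 4, 8] cursor@1
After 3 (delete_current): list=[3, 62, 7, 5, 2, 4, 8] cursor@62
After 4 (insert_after(33)): list=[3, 62, 33, 7, 5, 2, 4, 8] cursor@62
After 5 (next): list=[3, 62, 33, 7, 5, 2, 4, 8] cursor@33
After 6 (insert_after(91)): list=[3, 62, 33, 91, 7, 5, 2, 4, 8] cursor@33
After 7 (insert_after(69)): list=[3, 62, 33, 69, 91, 7, 5, 2, 4, 8] cursor@33
After 8 (insert_after(59)): list=[3, 62, 33, 59, 69, 91, 7, 5, 2, 4, 8] cursor@33
After 9 (insert_after(55)): list=[3, 62, 33, 55, 59, 69, 91, 7, 5, 2, 4, 8] cursor@33

Answer: 33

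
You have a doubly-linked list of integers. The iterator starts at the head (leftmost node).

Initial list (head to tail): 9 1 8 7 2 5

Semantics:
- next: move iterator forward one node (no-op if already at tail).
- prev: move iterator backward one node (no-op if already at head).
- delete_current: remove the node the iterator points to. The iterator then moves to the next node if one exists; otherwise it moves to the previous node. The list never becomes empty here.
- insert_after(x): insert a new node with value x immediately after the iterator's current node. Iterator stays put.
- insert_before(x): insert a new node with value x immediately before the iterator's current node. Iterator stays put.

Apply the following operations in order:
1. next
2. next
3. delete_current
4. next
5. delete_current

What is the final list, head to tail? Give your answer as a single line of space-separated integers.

Answer: 9 1 7 5

Derivation:
After 1 (next): list=[9, 1, 8, 7, 2, 5] cursor@1
After 2 (next): list=[9, 1, 8, 7, 2, 5] cursor@8
After 3 (delete_current): list=[9, 1, 7, 2, 5] cursor@7
After 4 (next): list=[9, 1, 7, 2, 5] cursor@2
After 5 (delete_current): list=[9, 1, 7, 5] cursor@5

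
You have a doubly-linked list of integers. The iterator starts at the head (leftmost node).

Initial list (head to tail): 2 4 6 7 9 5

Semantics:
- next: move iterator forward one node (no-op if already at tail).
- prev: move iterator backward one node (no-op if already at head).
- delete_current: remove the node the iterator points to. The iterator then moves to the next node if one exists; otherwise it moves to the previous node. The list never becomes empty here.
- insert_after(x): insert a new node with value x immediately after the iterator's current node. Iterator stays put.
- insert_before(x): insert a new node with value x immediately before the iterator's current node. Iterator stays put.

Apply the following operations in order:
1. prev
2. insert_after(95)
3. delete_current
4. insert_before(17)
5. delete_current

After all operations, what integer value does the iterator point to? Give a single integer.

After 1 (prev): list=[2, 4, 6, 7, 9, 5] cursor@2
After 2 (insert_after(95)): list=[2, 95, 4, 6, 7, 9, 5] cursor@2
After 3 (delete_current): list=[95, 4, 6, 7, 9, 5] cursor@95
After 4 (insert_before(17)): list=[17, 95, 4, 6, 7, 9, 5] cursor@95
After 5 (delete_current): list=[17, 4, 6, 7, 9, 5] cursor@4

Answer: 4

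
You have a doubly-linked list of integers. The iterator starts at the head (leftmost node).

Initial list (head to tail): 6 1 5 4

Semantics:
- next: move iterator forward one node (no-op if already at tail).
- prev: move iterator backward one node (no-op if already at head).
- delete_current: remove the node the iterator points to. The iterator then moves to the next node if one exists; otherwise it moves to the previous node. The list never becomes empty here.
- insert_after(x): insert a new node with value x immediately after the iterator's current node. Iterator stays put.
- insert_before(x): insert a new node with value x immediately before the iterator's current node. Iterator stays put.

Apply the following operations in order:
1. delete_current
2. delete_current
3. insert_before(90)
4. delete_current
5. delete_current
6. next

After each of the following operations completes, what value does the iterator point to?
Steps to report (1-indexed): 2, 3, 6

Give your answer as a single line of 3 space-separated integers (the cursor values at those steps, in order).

Answer: 5 5 90

Derivation:
After 1 (delete_current): list=[1, 5, 4] cursor@1
After 2 (delete_current): list=[5, 4] cursor@5
After 3 (insert_before(90)): list=[90, 5, 4] cursor@5
After 4 (delete_current): list=[90, 4] cursor@4
After 5 (delete_current): list=[90] cursor@90
After 6 (next): list=[90] cursor@90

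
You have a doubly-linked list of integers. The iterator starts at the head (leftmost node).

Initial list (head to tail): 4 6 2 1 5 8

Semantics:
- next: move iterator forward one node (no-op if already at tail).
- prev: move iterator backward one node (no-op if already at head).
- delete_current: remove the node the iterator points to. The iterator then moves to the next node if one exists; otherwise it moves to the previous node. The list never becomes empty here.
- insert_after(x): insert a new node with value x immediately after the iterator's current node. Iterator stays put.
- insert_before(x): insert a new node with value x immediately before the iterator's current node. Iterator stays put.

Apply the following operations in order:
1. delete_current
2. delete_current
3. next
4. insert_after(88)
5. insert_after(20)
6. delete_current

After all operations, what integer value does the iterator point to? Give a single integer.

After 1 (delete_current): list=[6, 2, 1, 5, 8] cursor@6
After 2 (delete_current): list=[2, 1, 5, 8] cursor@2
After 3 (next): list=[2, 1, 5, 8] cursor@1
After 4 (insert_after(88)): list=[2, 1, 88, 5, 8] cursor@1
After 5 (insert_after(20)): list=[2, 1, 20, 88, 5, 8] cursor@1
After 6 (delete_current): list=[2, 20, 88, 5, 8] cursor@20

Answer: 20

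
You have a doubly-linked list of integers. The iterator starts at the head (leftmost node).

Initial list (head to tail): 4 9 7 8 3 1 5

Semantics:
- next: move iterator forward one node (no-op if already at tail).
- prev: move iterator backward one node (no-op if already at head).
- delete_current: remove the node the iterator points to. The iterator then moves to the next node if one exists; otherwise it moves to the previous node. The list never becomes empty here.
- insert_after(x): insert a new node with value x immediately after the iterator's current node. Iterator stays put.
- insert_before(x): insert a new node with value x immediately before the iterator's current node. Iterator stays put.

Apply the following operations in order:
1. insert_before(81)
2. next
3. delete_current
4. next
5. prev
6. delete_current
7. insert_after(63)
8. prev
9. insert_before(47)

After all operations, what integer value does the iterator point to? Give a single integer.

Answer: 4

Derivation:
After 1 (insert_before(81)): list=[81, 4, 9, 7, 8, 3, 1, 5] cursor@4
After 2 (next): list=[81, 4, 9, 7, 8, 3, 1, 5] cursor@9
After 3 (delete_current): list=[81, 4, 7, 8, 3, 1, 5] cursor@7
After 4 (next): list=[81, 4, 7, 8, 3, 1, 5] cursor@8
After 5 (prev): list=[81, 4, 7, 8, 3, 1, 5] cursor@7
After 6 (delete_current): list=[81, 4, 8, 3, 1, 5] cursor@8
After 7 (insert_after(63)): list=[81, 4, 8, 63, 3, 1, 5] cursor@8
After 8 (prev): list=[81, 4, 8, 63, 3, 1, 5] cursor@4
After 9 (insert_before(47)): list=[81, 47, 4, 8, 63, 3, 1, 5] cursor@4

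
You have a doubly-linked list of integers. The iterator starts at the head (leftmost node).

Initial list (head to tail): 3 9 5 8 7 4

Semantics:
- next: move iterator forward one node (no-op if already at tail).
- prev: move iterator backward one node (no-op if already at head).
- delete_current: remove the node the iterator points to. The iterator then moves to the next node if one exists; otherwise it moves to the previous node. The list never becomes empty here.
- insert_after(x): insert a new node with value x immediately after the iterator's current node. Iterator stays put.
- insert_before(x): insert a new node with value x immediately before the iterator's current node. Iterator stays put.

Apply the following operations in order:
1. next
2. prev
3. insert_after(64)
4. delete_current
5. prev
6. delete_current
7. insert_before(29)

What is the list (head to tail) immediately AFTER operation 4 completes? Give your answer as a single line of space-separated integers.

Answer: 64 9 5 8 7 4

Derivation:
After 1 (next): list=[3, 9, 5, 8, 7, 4] cursor@9
After 2 (prev): list=[3, 9, 5, 8, 7, 4] cursor@3
After 3 (insert_after(64)): list=[3, 64, 9, 5, 8, 7, 4] cursor@3
After 4 (delete_current): list=[64, 9, 5, 8, 7, 4] cursor@64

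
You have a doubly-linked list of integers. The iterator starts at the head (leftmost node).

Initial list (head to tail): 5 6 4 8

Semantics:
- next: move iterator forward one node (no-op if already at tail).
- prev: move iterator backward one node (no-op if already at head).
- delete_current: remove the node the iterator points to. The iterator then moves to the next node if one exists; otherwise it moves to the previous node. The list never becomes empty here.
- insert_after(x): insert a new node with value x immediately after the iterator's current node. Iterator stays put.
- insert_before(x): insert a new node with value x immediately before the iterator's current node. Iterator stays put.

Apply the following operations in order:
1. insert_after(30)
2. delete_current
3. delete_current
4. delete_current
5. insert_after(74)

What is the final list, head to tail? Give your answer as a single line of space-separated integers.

After 1 (insert_after(30)): list=[5, 30, 6, 4, 8] cursor@5
After 2 (delete_current): list=[30, 6, 4, 8] cursor@30
After 3 (delete_current): list=[6, 4, 8] cursor@6
After 4 (delete_current): list=[4, 8] cursor@4
After 5 (insert_after(74)): list=[4, 74, 8] cursor@4

Answer: 4 74 8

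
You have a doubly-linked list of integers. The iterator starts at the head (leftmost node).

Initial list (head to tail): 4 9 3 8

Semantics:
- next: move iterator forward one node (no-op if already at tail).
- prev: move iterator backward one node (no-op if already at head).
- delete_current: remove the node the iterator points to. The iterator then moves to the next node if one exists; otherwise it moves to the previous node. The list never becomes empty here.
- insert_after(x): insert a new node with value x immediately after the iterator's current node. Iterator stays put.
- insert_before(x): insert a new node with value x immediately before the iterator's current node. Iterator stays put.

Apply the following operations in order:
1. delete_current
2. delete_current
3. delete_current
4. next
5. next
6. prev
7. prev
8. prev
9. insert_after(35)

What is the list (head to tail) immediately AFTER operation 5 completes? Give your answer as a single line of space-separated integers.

Answer: 8

Derivation:
After 1 (delete_current): list=[9, 3, 8] cursor@9
After 2 (delete_current): list=[3, 8] cursor@3
After 3 (delete_current): list=[8] cursor@8
After 4 (next): list=[8] cursor@8
After 5 (next): list=[8] cursor@8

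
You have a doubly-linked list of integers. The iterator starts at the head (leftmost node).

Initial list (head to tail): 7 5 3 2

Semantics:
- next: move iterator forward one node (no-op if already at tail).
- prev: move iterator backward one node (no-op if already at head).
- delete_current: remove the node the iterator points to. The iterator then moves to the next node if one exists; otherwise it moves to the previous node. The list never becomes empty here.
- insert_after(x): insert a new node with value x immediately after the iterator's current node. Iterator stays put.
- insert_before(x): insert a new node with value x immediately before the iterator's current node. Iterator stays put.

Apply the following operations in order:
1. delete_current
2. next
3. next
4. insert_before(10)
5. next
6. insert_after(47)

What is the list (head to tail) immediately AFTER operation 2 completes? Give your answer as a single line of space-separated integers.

Answer: 5 3 2

Derivation:
After 1 (delete_current): list=[5, 3, 2] cursor@5
After 2 (next): list=[5, 3, 2] cursor@3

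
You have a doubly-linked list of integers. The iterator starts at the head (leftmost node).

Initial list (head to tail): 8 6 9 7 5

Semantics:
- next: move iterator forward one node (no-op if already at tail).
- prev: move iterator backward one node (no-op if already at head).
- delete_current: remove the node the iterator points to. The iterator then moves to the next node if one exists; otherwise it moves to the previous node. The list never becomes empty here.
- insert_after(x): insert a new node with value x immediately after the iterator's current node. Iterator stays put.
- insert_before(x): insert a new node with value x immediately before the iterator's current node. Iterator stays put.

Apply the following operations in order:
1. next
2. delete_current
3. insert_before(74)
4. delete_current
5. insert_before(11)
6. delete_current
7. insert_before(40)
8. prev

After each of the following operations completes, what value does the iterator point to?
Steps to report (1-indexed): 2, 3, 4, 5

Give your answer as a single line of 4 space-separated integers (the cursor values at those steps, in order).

After 1 (next): list=[8, 6, 9, 7, 5] cursor@6
After 2 (delete_current): list=[8, 9, 7, 5] cursor@9
After 3 (insert_before(74)): list=[8, 74, 9, 7, 5] cursor@9
After 4 (delete_current): list=[8, 74, 7, 5] cursor@7
After 5 (insert_before(11)): list=[8, 74, 11, 7, 5] cursor@7
After 6 (delete_current): list=[8, 74, 11, 5] cursor@5
After 7 (insert_before(40)): list=[8, 74, 11, 40, 5] cursor@5
After 8 (prev): list=[8, 74, 11, 40, 5] cursor@40

Answer: 9 9 7 7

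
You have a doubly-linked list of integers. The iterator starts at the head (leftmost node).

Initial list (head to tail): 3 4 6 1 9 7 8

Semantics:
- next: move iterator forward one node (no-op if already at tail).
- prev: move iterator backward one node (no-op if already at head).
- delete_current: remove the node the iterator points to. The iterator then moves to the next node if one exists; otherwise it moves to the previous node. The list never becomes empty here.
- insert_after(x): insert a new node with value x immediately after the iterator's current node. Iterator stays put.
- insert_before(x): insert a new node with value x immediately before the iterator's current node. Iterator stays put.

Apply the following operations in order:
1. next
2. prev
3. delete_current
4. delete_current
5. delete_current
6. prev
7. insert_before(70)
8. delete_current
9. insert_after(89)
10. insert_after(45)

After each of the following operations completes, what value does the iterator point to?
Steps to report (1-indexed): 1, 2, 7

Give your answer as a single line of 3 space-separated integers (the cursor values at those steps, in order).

After 1 (next): list=[3, 4, 6, 1, 9, 7, 8] cursor@4
After 2 (prev): list=[3, 4, 6, 1, 9, 7, 8] cursor@3
After 3 (delete_current): list=[4, 6, 1, 9, 7, 8] cursor@4
After 4 (delete_current): list=[6, 1, 9, 7, 8] cursor@6
After 5 (delete_current): list=[1, 9, 7, 8] cursor@1
After 6 (prev): list=[1, 9, 7, 8] cursor@1
After 7 (insert_before(70)): list=[70, 1, 9, 7, 8] cursor@1
After 8 (delete_current): list=[70, 9, 7, 8] cursor@9
After 9 (insert_after(89)): list=[70, 9, 89, 7, 8] cursor@9
After 10 (insert_after(45)): list=[70, 9, 45, 89, 7, 8] cursor@9

Answer: 4 3 1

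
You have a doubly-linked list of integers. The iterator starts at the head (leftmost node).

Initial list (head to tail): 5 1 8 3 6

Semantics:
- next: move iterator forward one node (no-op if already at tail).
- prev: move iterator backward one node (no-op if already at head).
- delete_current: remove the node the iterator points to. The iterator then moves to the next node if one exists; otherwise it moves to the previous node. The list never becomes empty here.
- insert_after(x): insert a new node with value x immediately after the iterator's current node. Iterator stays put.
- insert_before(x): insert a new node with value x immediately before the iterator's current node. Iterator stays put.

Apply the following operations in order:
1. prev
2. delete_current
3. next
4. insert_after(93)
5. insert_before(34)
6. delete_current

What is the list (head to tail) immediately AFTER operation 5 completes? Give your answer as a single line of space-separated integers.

After 1 (prev): list=[5, 1, 8, 3, 6] cursor@5
After 2 (delete_current): list=[1, 8, 3, 6] cursor@1
After 3 (next): list=[1, 8, 3, 6] cursor@8
After 4 (insert_after(93)): list=[1, 8, 93, 3, 6] cursor@8
After 5 (insert_before(34)): list=[1, 34, 8, 93, 3, 6] cursor@8

Answer: 1 34 8 93 3 6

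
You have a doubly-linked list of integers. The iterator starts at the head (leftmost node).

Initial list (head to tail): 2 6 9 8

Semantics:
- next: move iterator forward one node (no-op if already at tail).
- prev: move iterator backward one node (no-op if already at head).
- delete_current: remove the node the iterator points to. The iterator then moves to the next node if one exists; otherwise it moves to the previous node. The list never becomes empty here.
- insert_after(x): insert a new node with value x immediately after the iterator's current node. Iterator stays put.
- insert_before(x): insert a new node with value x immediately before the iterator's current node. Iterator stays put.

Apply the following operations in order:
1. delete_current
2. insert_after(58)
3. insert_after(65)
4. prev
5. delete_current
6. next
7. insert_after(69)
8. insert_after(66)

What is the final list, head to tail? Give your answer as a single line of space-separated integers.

Answer: 65 58 66 69 9 8

Derivation:
After 1 (delete_current): list=[6, 9, 8] cursor@6
After 2 (insert_after(58)): list=[6, 58, 9, 8] cursor@6
After 3 (insert_after(65)): list=[6, 65, 58, 9, 8] cursor@6
After 4 (prev): list=[6, 65, 58, 9, 8] cursor@6
After 5 (delete_current): list=[65, 58, 9, 8] cursor@65
After 6 (next): list=[65, 58, 9, 8] cursor@58
After 7 (insert_after(69)): list=[65, 58, 69, 9, 8] cursor@58
After 8 (insert_after(66)): list=[65, 58, 66, 69, 9, 8] cursor@58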